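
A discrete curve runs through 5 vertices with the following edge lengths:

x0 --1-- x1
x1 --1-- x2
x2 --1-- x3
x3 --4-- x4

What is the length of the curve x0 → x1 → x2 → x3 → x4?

Arc length = 1 + 1 + 1 + 4 = 7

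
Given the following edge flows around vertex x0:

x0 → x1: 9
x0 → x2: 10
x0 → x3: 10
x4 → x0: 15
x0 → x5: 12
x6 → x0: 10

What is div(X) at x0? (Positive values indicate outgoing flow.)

Divergence = sum of outgoing flows = 9 + 10 + 10 + (-15) + 12 + (-10) = 16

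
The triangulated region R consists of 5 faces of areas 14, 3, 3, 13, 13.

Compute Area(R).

14 + 3 + 3 + 13 + 13 = 46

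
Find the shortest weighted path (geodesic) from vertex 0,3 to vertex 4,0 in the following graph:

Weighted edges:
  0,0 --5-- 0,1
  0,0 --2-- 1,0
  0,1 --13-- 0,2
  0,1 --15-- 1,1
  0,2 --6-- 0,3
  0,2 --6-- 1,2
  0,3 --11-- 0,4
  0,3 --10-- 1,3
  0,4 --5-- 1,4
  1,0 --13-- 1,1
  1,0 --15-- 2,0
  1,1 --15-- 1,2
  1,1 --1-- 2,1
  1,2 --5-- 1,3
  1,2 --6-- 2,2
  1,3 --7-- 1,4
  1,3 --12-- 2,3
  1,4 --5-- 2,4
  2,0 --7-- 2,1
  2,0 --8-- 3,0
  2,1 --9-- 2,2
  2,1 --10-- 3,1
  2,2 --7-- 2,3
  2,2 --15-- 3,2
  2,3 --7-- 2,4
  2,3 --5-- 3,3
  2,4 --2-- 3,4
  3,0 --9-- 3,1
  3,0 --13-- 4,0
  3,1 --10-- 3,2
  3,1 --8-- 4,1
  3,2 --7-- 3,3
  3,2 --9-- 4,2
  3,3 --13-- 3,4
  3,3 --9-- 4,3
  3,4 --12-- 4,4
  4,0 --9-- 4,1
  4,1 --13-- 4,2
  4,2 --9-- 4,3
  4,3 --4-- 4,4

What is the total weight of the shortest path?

Shortest path: 0,3 → 0,2 → 1,2 → 2,2 → 2,1 → 3,1 → 4,1 → 4,0, total weight = 54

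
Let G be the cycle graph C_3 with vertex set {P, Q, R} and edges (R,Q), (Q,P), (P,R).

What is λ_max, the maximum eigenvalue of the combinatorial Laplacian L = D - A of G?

The cycle graph C_n has Laplacian eigenvalues λ_k = 2 − 2cos(2πk/n), k = 0, 1, …, n−1. Here n = 3:
k=0: 2 − 2cos(0) = 0.0; k=1: 2 − 2cos(2π/3) = 3.0; k=2: 2 − 2cos(4π/3) = 3.0.
Laplacian eigenvalues: [0.0, 3.0, 3.0]. Largest eigenvalue (spectral radius) = 3.0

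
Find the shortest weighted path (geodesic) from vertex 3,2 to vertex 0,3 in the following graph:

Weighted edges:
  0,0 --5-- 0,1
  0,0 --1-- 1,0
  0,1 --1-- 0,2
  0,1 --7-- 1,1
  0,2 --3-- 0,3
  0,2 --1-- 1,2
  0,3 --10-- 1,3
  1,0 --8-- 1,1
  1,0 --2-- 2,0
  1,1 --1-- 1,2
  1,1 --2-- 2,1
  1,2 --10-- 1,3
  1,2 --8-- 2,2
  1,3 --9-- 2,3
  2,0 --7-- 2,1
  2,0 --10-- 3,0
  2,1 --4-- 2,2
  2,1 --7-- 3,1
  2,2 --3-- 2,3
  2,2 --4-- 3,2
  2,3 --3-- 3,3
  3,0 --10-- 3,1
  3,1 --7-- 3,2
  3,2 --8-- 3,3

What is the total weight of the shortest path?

Shortest path: 3,2 → 2,2 → 2,1 → 1,1 → 1,2 → 0,2 → 0,3, total weight = 15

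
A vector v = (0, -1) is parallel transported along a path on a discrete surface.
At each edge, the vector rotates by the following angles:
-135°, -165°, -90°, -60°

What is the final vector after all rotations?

Total rotation: (-135°) + (-165°) + (-90°) + (-60°) = -450° ≡ -90° (mod 360°). Final vector: (-1, 0)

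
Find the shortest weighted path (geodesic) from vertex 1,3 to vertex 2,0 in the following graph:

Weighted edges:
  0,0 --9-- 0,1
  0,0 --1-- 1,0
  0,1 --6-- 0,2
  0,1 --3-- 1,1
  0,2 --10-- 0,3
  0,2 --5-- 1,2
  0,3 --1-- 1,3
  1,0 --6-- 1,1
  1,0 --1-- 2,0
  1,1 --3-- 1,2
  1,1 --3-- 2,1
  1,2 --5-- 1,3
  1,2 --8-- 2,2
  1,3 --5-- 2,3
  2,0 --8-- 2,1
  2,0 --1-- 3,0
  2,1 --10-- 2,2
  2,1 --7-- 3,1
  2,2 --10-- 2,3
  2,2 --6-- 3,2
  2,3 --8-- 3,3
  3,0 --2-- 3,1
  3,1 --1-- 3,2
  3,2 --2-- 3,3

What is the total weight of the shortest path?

Shortest path: 1,3 → 1,2 → 1,1 → 1,0 → 2,0, total weight = 15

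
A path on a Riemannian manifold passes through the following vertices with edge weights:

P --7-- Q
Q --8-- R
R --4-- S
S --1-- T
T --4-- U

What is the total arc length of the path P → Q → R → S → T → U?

Arc length = 7 + 8 + 4 + 1 + 4 = 24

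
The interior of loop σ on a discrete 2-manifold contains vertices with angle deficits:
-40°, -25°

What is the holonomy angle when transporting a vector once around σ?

Holonomy = total enclosed curvature = (-40°) + (-25°) = -65°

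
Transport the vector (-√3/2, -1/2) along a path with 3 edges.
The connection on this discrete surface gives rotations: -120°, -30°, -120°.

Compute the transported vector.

Total rotation: (-120°) + (-30°) + (-120°) = -270° ≡ 90° (mod 360°). Final vector: (0.5000, -0.8660)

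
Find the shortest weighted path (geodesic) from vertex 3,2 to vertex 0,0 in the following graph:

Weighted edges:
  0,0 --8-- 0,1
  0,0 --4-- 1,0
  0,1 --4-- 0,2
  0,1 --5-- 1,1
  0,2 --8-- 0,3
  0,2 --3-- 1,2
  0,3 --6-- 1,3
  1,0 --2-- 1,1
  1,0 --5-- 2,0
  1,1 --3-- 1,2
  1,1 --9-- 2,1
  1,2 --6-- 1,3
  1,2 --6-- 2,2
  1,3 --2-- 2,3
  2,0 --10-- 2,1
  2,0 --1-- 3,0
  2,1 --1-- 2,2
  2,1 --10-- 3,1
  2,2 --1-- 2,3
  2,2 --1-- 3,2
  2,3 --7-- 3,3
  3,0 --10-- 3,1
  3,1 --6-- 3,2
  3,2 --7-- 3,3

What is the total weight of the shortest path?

Shortest path: 3,2 → 2,2 → 1,2 → 1,1 → 1,0 → 0,0, total weight = 16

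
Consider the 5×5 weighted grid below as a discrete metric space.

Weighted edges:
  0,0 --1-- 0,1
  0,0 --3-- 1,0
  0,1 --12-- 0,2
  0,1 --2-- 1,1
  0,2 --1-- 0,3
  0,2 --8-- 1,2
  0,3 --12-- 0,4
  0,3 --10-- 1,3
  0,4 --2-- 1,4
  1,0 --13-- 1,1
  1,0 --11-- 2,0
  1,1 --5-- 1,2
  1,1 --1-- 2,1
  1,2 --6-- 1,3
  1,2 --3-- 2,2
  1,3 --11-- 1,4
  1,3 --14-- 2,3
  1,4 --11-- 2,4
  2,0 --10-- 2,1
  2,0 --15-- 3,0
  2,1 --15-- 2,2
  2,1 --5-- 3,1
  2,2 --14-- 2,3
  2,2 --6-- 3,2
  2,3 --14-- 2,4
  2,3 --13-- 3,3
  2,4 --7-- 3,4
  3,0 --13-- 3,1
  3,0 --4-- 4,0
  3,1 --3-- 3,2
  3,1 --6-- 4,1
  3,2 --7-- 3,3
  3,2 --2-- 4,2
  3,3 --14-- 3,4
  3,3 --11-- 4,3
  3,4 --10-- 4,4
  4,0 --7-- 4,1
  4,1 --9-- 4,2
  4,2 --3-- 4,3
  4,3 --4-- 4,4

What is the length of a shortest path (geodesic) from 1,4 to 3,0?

Shortest path: 1,4 → 1,3 → 1,2 → 1,1 → 2,1 → 3,1 → 3,0, total weight = 41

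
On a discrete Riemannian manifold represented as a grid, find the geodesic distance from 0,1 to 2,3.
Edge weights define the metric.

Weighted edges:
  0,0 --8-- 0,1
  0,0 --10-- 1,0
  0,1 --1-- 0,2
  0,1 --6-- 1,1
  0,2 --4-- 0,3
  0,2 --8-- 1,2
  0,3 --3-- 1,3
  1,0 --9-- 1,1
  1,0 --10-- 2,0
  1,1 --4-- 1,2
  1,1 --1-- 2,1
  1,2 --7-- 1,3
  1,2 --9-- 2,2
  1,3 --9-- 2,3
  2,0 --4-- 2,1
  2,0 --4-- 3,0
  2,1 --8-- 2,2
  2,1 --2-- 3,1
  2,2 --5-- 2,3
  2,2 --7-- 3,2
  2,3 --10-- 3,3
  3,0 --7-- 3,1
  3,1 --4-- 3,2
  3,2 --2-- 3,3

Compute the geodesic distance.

Shortest path: 0,1 → 0,2 → 0,3 → 1,3 → 2,3, total weight = 17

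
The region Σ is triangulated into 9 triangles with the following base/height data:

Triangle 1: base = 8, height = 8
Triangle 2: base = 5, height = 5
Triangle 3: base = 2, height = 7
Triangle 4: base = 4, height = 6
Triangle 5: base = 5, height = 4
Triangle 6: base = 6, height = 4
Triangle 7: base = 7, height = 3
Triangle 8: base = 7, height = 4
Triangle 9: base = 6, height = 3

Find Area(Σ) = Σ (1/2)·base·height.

(1/2)×8×8 + (1/2)×5×5 + (1/2)×2×7 + (1/2)×4×6 + (1/2)×5×4 + (1/2)×6×4 + (1/2)×7×3 + (1/2)×7×4 + (1/2)×6×3 = 119.0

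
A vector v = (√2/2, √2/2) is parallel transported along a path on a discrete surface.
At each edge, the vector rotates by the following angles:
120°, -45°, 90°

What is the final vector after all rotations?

Total rotation: 120° + (-45°) + 90° = 165°. Final vector: (-0.8660, -0.5000)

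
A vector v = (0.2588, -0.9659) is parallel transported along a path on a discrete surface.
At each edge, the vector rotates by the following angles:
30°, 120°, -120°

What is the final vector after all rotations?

Total rotation: 30° + 120° + (-120°) = 30°. Final vector: (0.7071, -0.7071)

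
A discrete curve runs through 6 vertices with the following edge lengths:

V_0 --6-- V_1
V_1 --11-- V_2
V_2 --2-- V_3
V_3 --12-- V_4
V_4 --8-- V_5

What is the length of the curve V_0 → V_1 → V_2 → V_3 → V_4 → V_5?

Arc length = 6 + 11 + 2 + 12 + 8 = 39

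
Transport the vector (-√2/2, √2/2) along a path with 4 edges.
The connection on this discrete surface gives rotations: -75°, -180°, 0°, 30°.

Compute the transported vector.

Total rotation: (-75°) + (-180°) + 0° + 30° = -225° ≡ 135° (mod 360°). Final vector: (0, -1)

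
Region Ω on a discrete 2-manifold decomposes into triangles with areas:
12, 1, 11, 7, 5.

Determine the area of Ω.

12 + 1 + 11 + 7 + 5 = 36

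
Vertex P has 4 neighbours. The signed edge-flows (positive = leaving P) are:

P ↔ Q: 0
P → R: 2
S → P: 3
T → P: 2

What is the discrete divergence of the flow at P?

Divergence = sum of outgoing flows = 0 + 2 + (-3) + (-2) = -3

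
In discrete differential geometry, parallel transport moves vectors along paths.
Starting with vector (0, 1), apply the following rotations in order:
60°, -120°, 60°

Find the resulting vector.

Total rotation: 60° + (-120°) + 60° = 0°. Final vector: (0, 1)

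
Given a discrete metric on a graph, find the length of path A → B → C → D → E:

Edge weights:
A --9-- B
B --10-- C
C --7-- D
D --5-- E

Arc length = 9 + 10 + 7 + 5 = 31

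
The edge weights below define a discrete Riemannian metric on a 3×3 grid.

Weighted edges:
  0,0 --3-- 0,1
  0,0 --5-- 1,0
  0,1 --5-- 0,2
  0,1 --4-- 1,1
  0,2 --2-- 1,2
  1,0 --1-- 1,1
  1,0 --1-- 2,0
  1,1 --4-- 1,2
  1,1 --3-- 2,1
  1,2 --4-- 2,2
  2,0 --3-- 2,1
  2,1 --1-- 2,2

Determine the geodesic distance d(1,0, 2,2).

Shortest path: 1,0 → 1,1 → 2,1 → 2,2, total weight = 5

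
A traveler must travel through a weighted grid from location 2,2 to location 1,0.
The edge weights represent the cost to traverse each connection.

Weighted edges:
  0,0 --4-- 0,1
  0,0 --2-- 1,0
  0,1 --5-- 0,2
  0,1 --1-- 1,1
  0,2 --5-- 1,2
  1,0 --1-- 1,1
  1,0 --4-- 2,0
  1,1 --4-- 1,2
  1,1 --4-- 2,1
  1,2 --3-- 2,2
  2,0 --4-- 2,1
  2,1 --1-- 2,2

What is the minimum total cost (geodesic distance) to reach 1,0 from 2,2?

Shortest path: 2,2 → 2,1 → 1,1 → 1,0, total weight = 6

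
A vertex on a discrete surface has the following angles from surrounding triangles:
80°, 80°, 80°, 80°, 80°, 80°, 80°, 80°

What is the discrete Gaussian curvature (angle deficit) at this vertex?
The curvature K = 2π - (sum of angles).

Sum of angles = 640°. K = 360° - 640° = -280° = -14π/9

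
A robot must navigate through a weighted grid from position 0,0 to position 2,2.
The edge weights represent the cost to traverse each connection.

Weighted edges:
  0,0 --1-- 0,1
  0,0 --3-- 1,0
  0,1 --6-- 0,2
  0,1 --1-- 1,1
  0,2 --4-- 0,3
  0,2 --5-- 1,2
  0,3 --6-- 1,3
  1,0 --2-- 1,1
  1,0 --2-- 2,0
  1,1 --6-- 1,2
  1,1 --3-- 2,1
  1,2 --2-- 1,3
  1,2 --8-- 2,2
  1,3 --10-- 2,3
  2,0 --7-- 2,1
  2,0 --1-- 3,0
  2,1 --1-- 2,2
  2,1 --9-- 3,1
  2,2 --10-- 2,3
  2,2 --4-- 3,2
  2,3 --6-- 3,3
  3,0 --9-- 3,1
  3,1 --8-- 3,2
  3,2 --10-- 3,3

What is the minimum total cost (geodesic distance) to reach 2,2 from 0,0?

Shortest path: 0,0 → 0,1 → 1,1 → 2,1 → 2,2, total weight = 6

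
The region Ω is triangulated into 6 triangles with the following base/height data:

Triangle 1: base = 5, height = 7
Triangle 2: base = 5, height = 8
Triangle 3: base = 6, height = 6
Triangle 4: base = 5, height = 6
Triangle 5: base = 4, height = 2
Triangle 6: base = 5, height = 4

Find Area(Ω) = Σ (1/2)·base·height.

(1/2)×5×7 + (1/2)×5×8 + (1/2)×6×6 + (1/2)×5×6 + (1/2)×4×2 + (1/2)×5×4 = 84.5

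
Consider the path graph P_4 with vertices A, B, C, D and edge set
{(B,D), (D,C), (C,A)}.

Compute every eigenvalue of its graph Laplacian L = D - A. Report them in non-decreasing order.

The path graph P_n has Laplacian eigenvalues λ_k = 2 − 2cos(kπ/n), k = 0, 1, …, n−1. Here n = 4:
k=0: 2 − 2cos(0) = 0.0; k=1: 2 − 2cos(π/4) = 0.5858; k=2: 2 − 2cos(π/2) = 2.0; k=3: 2 − 2cos(3π/4) = 3.4142.
Laplacian eigenvalues (increasing order): [0.0, 0.5858, 2.0, 3.4142]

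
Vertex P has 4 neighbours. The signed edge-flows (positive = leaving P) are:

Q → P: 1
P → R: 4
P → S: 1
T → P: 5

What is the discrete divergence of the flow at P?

Divergence = sum of outgoing flows = (-1) + 4 + 1 + (-5) = -1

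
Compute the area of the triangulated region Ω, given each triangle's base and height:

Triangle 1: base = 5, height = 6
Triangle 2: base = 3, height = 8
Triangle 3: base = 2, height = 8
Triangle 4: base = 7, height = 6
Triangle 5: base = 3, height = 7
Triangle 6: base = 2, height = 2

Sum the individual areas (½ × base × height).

(1/2)×5×6 + (1/2)×3×8 + (1/2)×2×8 + (1/2)×7×6 + (1/2)×3×7 + (1/2)×2×2 = 68.5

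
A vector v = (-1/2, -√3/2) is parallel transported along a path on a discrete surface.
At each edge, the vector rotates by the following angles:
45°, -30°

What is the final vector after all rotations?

Total rotation: 45° + (-30°) = 15°. Final vector: (-0.2588, -0.9659)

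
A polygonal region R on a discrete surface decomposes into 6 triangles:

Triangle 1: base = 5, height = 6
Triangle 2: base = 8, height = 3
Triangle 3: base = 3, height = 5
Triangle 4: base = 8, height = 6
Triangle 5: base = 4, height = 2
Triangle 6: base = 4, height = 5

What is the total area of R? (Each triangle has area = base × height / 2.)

(1/2)×5×6 + (1/2)×8×3 + (1/2)×3×5 + (1/2)×8×6 + (1/2)×4×2 + (1/2)×4×5 = 72.5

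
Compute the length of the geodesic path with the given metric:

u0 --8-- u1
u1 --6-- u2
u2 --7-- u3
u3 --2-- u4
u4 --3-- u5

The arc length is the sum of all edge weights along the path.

Arc length = 8 + 6 + 7 + 2 + 3 = 26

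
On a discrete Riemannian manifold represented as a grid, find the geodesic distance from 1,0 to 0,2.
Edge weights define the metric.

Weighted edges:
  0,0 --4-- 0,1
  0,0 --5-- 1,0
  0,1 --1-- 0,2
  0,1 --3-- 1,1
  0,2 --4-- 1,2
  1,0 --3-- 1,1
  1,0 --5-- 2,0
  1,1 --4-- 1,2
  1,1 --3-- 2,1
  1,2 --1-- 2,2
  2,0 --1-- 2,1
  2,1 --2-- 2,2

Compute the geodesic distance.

Shortest path: 1,0 → 1,1 → 0,1 → 0,2, total weight = 7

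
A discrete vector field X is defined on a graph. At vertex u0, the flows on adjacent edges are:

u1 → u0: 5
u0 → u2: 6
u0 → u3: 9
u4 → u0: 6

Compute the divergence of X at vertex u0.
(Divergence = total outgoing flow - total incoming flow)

Divergence = sum of outgoing flows = (-5) + 6 + 9 + (-6) = 4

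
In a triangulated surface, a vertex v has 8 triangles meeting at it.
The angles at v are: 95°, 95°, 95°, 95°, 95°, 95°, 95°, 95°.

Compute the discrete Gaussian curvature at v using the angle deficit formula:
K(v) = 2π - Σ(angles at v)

Sum of angles = 760°. K = 360° - 760° = -400° = -20π/9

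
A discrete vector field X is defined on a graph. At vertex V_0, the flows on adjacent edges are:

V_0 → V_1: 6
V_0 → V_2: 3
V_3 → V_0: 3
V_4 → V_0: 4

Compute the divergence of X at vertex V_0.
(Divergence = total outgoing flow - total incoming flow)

Divergence = sum of outgoing flows = 6 + 3 + (-3) + (-4) = 2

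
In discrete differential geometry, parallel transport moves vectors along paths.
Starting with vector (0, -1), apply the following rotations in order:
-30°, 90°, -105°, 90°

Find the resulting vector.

Total rotation: (-30°) + 90° + (-105°) + 90° = 45°. Final vector: (0.7071, -0.7071)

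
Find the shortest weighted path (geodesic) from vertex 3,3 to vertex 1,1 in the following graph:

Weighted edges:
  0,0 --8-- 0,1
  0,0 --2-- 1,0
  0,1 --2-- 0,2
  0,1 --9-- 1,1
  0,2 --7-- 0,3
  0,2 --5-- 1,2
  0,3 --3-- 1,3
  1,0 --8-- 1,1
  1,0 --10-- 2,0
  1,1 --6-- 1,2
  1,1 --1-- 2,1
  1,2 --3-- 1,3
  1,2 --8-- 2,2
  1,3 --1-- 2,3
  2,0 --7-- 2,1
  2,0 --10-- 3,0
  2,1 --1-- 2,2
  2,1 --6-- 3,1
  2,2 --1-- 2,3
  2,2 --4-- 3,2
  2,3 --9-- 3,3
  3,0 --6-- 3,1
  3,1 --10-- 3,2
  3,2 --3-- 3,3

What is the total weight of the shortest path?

Shortest path: 3,3 → 3,2 → 2,2 → 2,1 → 1,1, total weight = 9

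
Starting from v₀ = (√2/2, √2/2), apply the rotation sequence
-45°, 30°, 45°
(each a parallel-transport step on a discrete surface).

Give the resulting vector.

Total rotation: (-45°) + 30° + 45° = 30°. Final vector: (0.2588, 0.9659)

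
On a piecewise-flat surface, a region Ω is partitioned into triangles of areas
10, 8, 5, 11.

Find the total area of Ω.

10 + 8 + 5 + 11 = 34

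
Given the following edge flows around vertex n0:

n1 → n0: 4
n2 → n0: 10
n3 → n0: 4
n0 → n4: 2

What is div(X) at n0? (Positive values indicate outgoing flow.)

Divergence = sum of outgoing flows = (-4) + (-10) + (-4) + 2 = -16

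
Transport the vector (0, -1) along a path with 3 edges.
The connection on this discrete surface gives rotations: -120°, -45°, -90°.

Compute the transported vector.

Total rotation: (-120°) + (-45°) + (-90°) = -255° ≡ 105° (mod 360°). Final vector: (0.9659, 0.2588)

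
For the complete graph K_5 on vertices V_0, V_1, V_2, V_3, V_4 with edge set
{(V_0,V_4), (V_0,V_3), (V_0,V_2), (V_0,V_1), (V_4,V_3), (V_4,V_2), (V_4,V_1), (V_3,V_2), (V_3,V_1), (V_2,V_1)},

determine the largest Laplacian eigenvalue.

For the complete graph K_n, L = nI − J (J = all-ones matrix). J has eigenvalues n (once, eigenvector 𝟙) and 0 (multiplicity n−1), so L has eigenvalues 0 (once) and n (multiplicity n−1). Here n = 5: eigenvalue 0 once and 5 with multiplicity 4.
Laplacian eigenvalues: [0.0, 5.0, 5.0, 5.0, 5.0]. Largest eigenvalue (spectral radius) = 5.0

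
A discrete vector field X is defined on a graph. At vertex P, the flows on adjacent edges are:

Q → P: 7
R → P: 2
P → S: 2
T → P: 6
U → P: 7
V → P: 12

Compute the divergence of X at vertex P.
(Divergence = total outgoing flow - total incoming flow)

Divergence = sum of outgoing flows = (-7) + (-2) + 2 + (-6) + (-7) + (-12) = -32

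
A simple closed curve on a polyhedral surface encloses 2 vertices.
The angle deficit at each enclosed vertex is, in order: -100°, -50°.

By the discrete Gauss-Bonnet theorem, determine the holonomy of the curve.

Holonomy = total enclosed curvature = (-100°) + (-50°) = -150°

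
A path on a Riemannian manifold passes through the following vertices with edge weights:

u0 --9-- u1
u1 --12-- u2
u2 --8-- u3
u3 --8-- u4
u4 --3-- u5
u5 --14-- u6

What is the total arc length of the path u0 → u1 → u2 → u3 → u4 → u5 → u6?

Arc length = 9 + 12 + 8 + 8 + 3 + 14 = 54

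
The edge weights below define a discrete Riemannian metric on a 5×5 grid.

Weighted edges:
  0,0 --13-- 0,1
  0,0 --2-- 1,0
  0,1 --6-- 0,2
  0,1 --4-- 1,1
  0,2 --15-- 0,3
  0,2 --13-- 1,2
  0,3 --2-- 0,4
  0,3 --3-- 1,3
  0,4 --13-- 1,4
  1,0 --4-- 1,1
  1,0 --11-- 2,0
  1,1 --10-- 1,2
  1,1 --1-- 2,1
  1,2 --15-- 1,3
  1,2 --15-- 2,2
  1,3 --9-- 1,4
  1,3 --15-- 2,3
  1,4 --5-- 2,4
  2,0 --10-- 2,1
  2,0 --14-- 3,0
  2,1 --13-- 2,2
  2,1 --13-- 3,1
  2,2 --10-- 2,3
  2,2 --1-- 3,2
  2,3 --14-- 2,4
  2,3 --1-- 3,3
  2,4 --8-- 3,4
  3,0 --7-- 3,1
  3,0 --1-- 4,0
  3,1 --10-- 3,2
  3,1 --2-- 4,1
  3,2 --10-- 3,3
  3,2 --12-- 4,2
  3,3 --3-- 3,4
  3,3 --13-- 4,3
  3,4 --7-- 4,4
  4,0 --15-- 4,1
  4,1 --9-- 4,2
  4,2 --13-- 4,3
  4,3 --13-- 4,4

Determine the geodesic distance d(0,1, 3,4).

Shortest path: 0,1 → 1,1 → 2,1 → 2,2 → 3,2 → 3,3 → 3,4, total weight = 32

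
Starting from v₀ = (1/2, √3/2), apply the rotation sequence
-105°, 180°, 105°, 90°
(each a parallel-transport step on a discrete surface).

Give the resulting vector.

Total rotation: (-105°) + 180° + 105° + 90° = 270° ≡ -90° (mod 360°). Final vector: (0.8660, -0.5000)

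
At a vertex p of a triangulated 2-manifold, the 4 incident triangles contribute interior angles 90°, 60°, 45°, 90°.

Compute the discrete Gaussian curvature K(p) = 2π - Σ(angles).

Sum of angles = 285°. K = 360° - 285° = 75° = 5π/12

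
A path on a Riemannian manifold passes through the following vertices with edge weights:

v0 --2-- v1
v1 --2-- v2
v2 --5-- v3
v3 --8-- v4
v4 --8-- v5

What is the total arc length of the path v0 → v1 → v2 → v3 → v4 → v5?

Arc length = 2 + 2 + 5 + 8 + 8 = 25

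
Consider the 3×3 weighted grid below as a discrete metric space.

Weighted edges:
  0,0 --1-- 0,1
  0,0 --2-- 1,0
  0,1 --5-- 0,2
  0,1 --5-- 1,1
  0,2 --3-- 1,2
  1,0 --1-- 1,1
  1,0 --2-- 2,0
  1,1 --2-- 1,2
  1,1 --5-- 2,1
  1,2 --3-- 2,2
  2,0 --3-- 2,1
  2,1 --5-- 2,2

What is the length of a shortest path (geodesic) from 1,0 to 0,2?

Shortest path: 1,0 → 1,1 → 1,2 → 0,2, total weight = 6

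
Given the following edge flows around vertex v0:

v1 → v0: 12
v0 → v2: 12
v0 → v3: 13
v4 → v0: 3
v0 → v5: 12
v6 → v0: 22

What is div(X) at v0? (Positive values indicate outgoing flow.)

Divergence = sum of outgoing flows = (-12) + 12 + 13 + (-3) + 12 + (-22) = 0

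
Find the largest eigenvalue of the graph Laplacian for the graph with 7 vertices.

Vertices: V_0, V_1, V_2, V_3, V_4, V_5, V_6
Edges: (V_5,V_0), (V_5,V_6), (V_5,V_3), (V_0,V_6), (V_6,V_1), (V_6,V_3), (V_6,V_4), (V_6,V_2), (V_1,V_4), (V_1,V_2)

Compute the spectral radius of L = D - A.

Degrees: deg(V_0) = 2, deg(V_1) = 3, deg(V_2) = 2, deg(V_3) = 2, deg(V_4) = 2, deg(V_5) = 3, deg(V_6) = 6.
L = D − A with rows/columns ordered (V_0, V_1, V_2, V_3, V_4, V_5, V_6):
  [ 2,  0,  0,  0,  0, -1, -1]
  [ 0,  3, -1,  0, -1,  0, -1]
  [ 0, -1,  2,  0,  0,  0, -1]
  [ 0,  0,  0,  2,  0, -1, -1]
  [ 0, -1,  0,  0,  2,  0, -1]
  [-1,  0,  0, -1,  0,  3, -1]
  [-1, -1, -1, -1, -1, -1,  6]
Characteristic polynomial: det(λI − L) = λ(λ − 1)(λ − 2)²(λ − 4)²(λ − 7).
Roots: λ = 0; (λ − 1) = 0 ⇒ λ = 1; (λ − 2) = 0 ⇒ λ = 2 (multiplicity 2); (λ − 4) = 0 ⇒ λ = 4 (multiplicity 2); (λ − 7) = 0 ⇒ λ = 7.
(Check: the roots sum (with multiplicity) to 20, matching trace L = Σdeg = 2·10 = 20.)
Laplacian eigenvalues: [0.0, 1.0, 2.0, 2.0, 4.0, 4.0, 7.0]. Largest eigenvalue (spectral radius) = 7.0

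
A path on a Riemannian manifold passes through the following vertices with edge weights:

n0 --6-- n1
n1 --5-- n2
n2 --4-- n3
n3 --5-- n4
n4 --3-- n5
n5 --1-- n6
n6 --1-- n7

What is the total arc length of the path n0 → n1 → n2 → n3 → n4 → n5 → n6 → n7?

Arc length = 6 + 5 + 4 + 5 + 3 + 1 + 1 = 25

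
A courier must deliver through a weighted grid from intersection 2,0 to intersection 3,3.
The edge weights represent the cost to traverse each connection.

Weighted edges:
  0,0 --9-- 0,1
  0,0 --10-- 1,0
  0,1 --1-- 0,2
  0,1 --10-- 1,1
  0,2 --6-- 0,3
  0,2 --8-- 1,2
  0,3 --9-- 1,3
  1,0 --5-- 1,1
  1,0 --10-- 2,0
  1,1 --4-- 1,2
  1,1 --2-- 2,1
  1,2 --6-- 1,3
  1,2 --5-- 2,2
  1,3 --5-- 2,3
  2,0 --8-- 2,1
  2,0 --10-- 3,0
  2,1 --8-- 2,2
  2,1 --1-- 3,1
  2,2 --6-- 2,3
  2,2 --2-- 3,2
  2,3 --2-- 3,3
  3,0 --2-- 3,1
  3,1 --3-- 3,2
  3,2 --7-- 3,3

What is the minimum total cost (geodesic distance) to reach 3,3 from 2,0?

Shortest path: 2,0 → 2,1 → 3,1 → 3,2 → 3,3, total weight = 19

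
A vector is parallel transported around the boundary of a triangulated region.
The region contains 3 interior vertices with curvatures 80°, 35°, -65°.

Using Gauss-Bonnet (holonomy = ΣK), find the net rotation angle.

Holonomy = total enclosed curvature = 80° + 35° + (-65°) = 50°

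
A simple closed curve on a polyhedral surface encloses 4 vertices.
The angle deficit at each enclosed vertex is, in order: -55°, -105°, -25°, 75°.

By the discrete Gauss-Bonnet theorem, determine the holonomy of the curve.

Holonomy = total enclosed curvature = (-55°) + (-105°) + (-25°) + 75° = -110°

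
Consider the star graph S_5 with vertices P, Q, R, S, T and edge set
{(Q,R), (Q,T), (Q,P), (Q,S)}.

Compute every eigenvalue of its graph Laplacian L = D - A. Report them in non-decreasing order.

The star S_5 is the complete bipartite graph K_{1,4} (one hub of degree 4, 4 leaves of degree 1). The Laplacian spectrum of K_{p,q} is 0, p (multiplicity q−1), q (multiplicity p−1), p+q. With p = 1, q = 4: 0 once, 1 with multiplicity 3, and 5 once. (Check: trace L = sum of degrees = 8 = 3·1 + 5.)
Laplacian eigenvalues (increasing order): [0.0, 1.0, 1.0, 1.0, 5.0]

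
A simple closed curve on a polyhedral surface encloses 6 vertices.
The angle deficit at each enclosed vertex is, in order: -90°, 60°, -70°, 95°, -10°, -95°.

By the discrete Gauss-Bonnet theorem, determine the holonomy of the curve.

Holonomy = total enclosed curvature = (-90°) + 60° + (-70°) + 95° + (-10°) + (-95°) = -110°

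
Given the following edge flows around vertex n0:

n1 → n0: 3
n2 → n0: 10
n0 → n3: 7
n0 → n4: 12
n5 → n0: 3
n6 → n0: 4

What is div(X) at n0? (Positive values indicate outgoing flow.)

Divergence = sum of outgoing flows = (-3) + (-10) + 7 + 12 + (-3) + (-4) = -1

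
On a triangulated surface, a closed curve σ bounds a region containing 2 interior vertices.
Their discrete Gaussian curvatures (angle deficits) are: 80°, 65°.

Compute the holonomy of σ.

Holonomy = total enclosed curvature = 80° + 65° = 145°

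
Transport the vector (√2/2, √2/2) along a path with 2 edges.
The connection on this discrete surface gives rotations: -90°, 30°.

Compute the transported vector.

Total rotation: (-90°) + 30° = -60°. Final vector: (0.9659, -0.2588)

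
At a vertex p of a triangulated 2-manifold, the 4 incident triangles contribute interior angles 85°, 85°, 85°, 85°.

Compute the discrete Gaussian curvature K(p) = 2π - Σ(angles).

Sum of angles = 340°. K = 360° - 340° = 20°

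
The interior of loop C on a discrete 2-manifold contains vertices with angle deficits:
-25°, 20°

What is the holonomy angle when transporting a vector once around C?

Holonomy = total enclosed curvature = (-25°) + 20° = -5°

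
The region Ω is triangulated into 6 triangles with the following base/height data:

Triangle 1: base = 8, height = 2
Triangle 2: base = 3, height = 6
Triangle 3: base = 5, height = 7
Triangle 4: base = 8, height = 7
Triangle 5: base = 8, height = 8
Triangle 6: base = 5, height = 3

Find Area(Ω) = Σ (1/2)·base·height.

(1/2)×8×2 + (1/2)×3×6 + (1/2)×5×7 + (1/2)×8×7 + (1/2)×8×8 + (1/2)×5×3 = 102.0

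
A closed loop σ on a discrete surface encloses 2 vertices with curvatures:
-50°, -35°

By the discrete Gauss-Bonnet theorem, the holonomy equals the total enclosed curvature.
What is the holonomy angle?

Holonomy = total enclosed curvature = (-50°) + (-35°) = -85°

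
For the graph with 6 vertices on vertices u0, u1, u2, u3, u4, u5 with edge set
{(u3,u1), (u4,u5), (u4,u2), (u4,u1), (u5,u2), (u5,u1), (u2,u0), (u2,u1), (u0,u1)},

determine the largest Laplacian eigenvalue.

Degrees: deg(u0) = 2, deg(u1) = 5, deg(u2) = 4, deg(u3) = 1, deg(u4) = 3, deg(u5) = 3.
L = D − A with rows/columns ordered (u0, u1, u2, u3, u4, u5):
  [ 2, -1, -1,  0,  0,  0]
  [-1,  5, -1, -1, -1, -1]
  [-1, -1,  4,  0, -1, -1]
  [ 0, -1,  0,  1,  0,  0]
  [ 0, -1, -1,  0,  3, -1]
  [ 0, -1, -1,  0, -1,  3]
Characteristic polynomial: det(λI − L) = λ(λ − 1)(λ − 2)(λ − 4)(λ − 5)(λ − 6).
Roots: λ = 0; (λ − 1) = 0 ⇒ λ = 1; (λ − 2) = 0 ⇒ λ = 2; (λ − 4) = 0 ⇒ λ = 4; (λ − 5) = 0 ⇒ λ = 5; (λ − 6) = 0 ⇒ λ = 6.
(Check: the roots sum (with multiplicity) to 18, matching trace L = Σdeg = 2·9 = 18.)
Laplacian eigenvalues: [0.0, 1.0, 2.0, 4.0, 5.0, 6.0]. Largest eigenvalue (spectral radius) = 6.0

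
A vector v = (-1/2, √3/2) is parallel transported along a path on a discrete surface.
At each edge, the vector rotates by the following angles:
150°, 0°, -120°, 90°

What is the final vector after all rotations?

Total rotation: 150° + 0° + (-120°) + 90° = 120°. Final vector: (-0.5000, -0.8660)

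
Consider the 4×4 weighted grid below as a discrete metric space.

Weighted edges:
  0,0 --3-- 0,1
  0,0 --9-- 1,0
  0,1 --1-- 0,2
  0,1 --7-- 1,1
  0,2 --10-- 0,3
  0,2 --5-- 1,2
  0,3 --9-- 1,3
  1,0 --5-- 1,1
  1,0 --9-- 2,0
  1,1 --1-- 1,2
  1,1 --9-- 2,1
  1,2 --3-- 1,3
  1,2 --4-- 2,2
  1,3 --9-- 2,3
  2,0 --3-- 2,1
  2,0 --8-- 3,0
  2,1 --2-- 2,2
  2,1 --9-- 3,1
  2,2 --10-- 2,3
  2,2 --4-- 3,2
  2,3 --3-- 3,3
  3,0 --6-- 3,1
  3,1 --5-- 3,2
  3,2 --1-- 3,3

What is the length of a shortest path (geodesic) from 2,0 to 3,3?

Shortest path: 2,0 → 2,1 → 2,2 → 3,2 → 3,3, total weight = 10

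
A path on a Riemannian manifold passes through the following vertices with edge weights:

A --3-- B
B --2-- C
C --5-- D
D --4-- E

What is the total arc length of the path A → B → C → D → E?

Arc length = 3 + 2 + 5 + 4 = 14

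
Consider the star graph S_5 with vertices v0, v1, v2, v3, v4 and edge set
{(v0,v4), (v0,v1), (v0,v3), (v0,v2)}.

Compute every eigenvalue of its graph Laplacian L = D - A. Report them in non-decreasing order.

The star S_5 is the complete bipartite graph K_{1,4} (one hub of degree 4, 4 leaves of degree 1). The Laplacian spectrum of K_{p,q} is 0, p (multiplicity q−1), q (multiplicity p−1), p+q. With p = 1, q = 4: 0 once, 1 with multiplicity 3, and 5 once. (Check: trace L = sum of degrees = 8 = 3·1 + 5.)
Laplacian eigenvalues (increasing order): [0.0, 1.0, 1.0, 1.0, 5.0]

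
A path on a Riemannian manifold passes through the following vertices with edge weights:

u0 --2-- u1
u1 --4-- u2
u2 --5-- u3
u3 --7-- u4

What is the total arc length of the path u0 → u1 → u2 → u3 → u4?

Arc length = 2 + 4 + 5 + 7 = 18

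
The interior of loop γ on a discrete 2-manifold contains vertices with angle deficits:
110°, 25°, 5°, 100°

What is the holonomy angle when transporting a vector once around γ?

Holonomy = total enclosed curvature = 110° + 25° + 5° + 100° = 240°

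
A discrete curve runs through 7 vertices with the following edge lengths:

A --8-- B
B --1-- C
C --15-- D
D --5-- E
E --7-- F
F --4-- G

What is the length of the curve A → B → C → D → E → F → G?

Arc length = 8 + 1 + 15 + 5 + 7 + 4 = 40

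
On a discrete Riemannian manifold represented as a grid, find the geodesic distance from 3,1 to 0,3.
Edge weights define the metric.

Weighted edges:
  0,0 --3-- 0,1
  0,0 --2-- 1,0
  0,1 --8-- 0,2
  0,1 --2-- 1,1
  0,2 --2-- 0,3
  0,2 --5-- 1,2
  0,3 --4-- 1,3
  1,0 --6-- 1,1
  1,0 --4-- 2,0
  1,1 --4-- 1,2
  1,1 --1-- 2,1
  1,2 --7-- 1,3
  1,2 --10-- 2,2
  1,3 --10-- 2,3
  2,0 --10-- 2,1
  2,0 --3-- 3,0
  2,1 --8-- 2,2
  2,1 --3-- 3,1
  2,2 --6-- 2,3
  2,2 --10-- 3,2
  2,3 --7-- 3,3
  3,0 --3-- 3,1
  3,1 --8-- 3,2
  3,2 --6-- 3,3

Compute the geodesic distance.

Shortest path: 3,1 → 2,1 → 1,1 → 1,2 → 0,2 → 0,3, total weight = 15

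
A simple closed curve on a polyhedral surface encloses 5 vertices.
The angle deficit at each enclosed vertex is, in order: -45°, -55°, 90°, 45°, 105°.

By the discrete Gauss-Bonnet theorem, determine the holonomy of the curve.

Holonomy = total enclosed curvature = (-45°) + (-55°) + 90° + 45° + 105° = 140°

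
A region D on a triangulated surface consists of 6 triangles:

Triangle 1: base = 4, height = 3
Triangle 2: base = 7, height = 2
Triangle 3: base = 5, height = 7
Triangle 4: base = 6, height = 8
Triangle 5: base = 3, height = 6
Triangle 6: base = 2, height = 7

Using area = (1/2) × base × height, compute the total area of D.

(1/2)×4×3 + (1/2)×7×2 + (1/2)×5×7 + (1/2)×6×8 + (1/2)×3×6 + (1/2)×2×7 = 70.5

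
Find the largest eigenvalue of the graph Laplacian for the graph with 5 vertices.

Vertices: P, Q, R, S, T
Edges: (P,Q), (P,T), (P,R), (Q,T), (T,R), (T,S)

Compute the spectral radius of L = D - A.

Degrees: deg(P) = 3, deg(Q) = 2, deg(R) = 2, deg(S) = 1, deg(T) = 4.
L = D − A with rows/columns ordered (P, Q, R, S, T):
  [ 3, -1, -1,  0, -1]
  [-1,  2,  0,  0, -1]
  [-1,  0,  2,  0, -1]
  [ 0,  0,  0,  1, -1]
  [-1, -1, -1, -1,  4]
Characteristic polynomial: det(λI − L) = λ(λ − 1)(λ − 2)(λ − 4)(λ − 5).
Roots: λ = 0; (λ − 1) = 0 ⇒ λ = 1; (λ − 2) = 0 ⇒ λ = 2; (λ − 4) = 0 ⇒ λ = 4; (λ − 5) = 0 ⇒ λ = 5.
(Check: the roots sum (with multiplicity) to 12, matching trace L = Σdeg = 2·6 = 12.)
Laplacian eigenvalues: [0.0, 1.0, 2.0, 4.0, 5.0]. Largest eigenvalue (spectral radius) = 5.0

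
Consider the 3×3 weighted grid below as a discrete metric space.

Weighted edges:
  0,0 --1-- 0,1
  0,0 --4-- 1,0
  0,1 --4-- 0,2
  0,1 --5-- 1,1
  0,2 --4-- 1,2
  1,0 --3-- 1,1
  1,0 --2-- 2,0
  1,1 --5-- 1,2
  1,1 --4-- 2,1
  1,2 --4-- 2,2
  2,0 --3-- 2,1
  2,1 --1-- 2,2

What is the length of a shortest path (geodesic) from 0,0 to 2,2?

Shortest path: 0,0 → 1,0 → 2,0 → 2,1 → 2,2, total weight = 10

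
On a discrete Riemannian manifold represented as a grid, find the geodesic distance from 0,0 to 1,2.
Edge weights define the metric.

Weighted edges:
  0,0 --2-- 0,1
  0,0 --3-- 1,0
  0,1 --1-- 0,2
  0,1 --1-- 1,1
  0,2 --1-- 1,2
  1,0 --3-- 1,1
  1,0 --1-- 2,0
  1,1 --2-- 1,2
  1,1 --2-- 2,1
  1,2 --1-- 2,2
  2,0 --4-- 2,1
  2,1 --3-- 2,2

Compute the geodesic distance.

Shortest path: 0,0 → 0,1 → 0,2 → 1,2, total weight = 4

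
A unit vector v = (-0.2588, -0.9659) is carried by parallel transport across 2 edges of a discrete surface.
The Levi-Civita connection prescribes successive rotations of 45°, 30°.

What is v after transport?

Total rotation: 45° + 30° = 75°. Final vector: (0.8660, -0.5000)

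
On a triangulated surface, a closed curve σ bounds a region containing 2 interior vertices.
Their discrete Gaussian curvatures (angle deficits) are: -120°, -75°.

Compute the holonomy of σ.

Holonomy = total enclosed curvature = (-120°) + (-75°) = -195°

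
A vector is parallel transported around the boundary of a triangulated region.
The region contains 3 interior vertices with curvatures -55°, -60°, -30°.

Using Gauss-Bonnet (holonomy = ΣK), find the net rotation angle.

Holonomy = total enclosed curvature = (-55°) + (-60°) + (-30°) = -145°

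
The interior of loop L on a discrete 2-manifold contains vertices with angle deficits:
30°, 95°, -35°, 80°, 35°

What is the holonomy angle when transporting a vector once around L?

Holonomy = total enclosed curvature = 30° + 95° + (-35°) + 80° + 35° = 205°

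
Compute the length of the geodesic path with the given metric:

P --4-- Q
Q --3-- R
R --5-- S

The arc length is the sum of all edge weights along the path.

Arc length = 4 + 3 + 5 = 12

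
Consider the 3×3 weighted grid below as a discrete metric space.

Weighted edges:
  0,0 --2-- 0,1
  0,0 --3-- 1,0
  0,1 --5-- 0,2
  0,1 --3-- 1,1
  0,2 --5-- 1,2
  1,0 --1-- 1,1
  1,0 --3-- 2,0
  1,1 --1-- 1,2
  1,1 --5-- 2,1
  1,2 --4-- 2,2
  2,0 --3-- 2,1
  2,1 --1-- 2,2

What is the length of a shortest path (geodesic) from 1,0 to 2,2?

Shortest path: 1,0 → 1,1 → 1,2 → 2,2, total weight = 6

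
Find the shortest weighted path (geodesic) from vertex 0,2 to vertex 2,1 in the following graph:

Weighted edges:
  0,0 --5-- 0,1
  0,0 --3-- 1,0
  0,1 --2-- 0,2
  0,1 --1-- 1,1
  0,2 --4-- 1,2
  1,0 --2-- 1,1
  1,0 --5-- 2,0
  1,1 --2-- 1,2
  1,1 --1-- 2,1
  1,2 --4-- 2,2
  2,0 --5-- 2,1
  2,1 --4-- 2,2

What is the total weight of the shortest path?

Shortest path: 0,2 → 0,1 → 1,1 → 2,1, total weight = 4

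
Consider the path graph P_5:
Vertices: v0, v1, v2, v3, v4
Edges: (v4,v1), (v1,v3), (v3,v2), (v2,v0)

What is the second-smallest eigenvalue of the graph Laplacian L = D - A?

The path graph P_n has Laplacian eigenvalues λ_k = 2 − 2cos(kπ/n), k = 0, 1, …, n−1. Here n = 5:
k=0: 2 − 2cos(0) = 0.0; k=1: 2 − 2cos(π/5) = 0.382; k=2: 2 − 2cos(2π/5) = 1.382; k=3: 2 − 2cos(3π/5) = 2.618; k=4: 2 − 2cos(4π/5) = 3.618.
Laplacian eigenvalues: [0.0, 0.382, 1.382, 2.618, 3.618]. Algebraic connectivity (smallest non-zero eigenvalue) = 0.382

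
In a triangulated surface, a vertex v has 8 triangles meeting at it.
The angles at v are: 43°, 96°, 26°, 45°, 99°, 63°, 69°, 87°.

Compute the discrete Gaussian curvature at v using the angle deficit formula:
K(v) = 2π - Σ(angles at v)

Sum of angles = 528°. K = 360° - 528° = -168° = -14π/15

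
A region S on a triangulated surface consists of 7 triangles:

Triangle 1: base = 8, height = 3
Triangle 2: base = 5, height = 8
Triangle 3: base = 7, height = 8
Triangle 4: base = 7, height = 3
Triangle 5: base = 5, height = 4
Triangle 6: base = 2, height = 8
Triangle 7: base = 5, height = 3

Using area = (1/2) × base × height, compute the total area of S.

(1/2)×8×3 + (1/2)×5×8 + (1/2)×7×8 + (1/2)×7×3 + (1/2)×5×4 + (1/2)×2×8 + (1/2)×5×3 = 96.0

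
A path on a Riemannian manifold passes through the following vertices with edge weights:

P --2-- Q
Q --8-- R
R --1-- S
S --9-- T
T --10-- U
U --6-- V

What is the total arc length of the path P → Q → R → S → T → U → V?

Arc length = 2 + 8 + 1 + 9 + 10 + 6 = 36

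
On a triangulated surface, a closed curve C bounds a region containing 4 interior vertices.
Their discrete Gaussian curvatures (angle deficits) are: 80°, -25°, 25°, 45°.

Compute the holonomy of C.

Holonomy = total enclosed curvature = 80° + (-25°) + 25° + 45° = 125°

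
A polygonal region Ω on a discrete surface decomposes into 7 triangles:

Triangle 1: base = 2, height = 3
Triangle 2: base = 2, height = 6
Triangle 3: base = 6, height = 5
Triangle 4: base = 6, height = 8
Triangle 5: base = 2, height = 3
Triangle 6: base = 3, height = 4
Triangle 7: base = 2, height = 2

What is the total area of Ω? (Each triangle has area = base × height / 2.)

(1/2)×2×3 + (1/2)×2×6 + (1/2)×6×5 + (1/2)×6×8 + (1/2)×2×3 + (1/2)×3×4 + (1/2)×2×2 = 59.0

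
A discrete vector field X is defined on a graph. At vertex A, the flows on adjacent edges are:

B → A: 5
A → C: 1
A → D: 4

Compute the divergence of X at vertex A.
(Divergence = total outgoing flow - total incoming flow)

Divergence = sum of outgoing flows = (-5) + 1 + 4 = 0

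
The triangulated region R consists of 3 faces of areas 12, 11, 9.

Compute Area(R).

12 + 11 + 9 = 32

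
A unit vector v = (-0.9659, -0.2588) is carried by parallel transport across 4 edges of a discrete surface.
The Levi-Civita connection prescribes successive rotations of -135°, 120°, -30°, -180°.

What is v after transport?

Total rotation: (-135°) + 120° + (-30°) + (-180°) = -225° ≡ 135° (mod 360°). Final vector: (0.8660, -0.5000)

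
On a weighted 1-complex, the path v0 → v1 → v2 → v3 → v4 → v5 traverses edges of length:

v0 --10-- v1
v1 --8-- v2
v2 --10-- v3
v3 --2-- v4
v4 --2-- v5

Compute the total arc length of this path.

Arc length = 10 + 8 + 10 + 2 + 2 = 32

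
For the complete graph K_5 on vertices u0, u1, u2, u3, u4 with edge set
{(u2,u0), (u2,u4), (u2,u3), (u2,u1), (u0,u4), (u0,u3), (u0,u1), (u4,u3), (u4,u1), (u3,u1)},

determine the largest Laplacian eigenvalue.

For the complete graph K_n, L = nI − J (J = all-ones matrix). J has eigenvalues n (once, eigenvector 𝟙) and 0 (multiplicity n−1), so L has eigenvalues 0 (once) and n (multiplicity n−1). Here n = 5: eigenvalue 0 once and 5 with multiplicity 4.
Laplacian eigenvalues: [0.0, 5.0, 5.0, 5.0, 5.0]. Largest eigenvalue (spectral radius) = 5.0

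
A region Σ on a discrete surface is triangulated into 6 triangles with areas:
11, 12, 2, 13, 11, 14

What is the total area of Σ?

11 + 12 + 2 + 13 + 11 + 14 = 63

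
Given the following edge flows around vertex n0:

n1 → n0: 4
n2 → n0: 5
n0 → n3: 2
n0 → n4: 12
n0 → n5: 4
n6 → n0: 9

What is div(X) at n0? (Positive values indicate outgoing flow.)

Divergence = sum of outgoing flows = (-4) + (-5) + 2 + 12 + 4 + (-9) = 0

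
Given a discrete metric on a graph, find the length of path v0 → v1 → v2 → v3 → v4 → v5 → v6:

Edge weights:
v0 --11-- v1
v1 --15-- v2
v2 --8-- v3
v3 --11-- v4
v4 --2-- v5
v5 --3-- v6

Arc length = 11 + 15 + 8 + 11 + 2 + 3 = 50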